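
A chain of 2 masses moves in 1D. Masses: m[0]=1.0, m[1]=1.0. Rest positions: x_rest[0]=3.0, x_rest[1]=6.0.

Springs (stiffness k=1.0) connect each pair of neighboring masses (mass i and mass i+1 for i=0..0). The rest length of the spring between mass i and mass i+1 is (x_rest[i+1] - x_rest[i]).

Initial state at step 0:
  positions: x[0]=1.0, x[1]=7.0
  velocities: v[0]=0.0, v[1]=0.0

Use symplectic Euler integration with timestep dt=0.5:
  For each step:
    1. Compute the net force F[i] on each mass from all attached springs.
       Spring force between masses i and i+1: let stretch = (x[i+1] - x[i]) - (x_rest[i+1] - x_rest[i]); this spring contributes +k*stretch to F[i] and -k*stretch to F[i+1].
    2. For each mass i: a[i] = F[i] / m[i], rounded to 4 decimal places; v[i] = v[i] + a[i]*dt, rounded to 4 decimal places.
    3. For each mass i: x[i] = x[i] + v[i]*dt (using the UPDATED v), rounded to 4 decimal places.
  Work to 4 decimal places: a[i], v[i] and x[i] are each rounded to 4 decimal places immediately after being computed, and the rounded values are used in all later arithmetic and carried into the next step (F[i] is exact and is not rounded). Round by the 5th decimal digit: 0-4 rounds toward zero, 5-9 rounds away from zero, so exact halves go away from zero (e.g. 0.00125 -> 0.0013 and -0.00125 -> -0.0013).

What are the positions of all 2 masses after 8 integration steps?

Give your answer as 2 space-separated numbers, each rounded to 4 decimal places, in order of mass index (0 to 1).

Answer: 0.9122 7.0880

Derivation:
Step 0: x=[1.0000 7.0000] v=[0.0000 0.0000]
Step 1: x=[1.7500 6.2500] v=[1.5000 -1.5000]
Step 2: x=[2.8750 5.1250] v=[2.2500 -2.2500]
Step 3: x=[3.8125 4.1875] v=[1.8750 -1.8750]
Step 4: x=[4.0938 3.9063] v=[0.5625 -0.5625]
Step 5: x=[3.5782 4.4220] v=[-1.0313 1.0313]
Step 6: x=[2.5235 5.4767] v=[-2.1094 2.1094]
Step 7: x=[1.4571 6.5431] v=[-2.1328 2.1328]
Step 8: x=[0.9122 7.0880] v=[-1.0898 1.0898]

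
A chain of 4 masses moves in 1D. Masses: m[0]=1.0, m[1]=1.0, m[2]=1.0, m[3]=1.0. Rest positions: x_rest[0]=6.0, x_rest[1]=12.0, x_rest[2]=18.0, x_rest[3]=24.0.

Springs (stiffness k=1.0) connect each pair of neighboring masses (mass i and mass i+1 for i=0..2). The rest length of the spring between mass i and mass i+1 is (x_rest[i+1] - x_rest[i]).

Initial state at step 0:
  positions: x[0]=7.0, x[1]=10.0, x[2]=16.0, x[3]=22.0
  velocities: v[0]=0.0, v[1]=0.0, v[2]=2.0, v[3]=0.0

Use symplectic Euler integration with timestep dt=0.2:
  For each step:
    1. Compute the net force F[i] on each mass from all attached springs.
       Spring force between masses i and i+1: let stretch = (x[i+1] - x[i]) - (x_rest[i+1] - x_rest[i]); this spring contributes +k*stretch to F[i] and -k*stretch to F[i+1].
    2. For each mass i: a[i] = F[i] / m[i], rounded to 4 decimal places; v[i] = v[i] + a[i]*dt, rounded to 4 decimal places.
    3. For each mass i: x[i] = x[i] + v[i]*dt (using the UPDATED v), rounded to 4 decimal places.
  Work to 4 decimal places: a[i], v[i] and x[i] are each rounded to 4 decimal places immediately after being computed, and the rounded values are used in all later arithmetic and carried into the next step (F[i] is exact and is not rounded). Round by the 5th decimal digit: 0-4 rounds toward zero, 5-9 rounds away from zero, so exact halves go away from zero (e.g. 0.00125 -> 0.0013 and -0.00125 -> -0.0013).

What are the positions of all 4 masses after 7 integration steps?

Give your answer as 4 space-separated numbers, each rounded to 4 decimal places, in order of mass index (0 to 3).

Step 0: x=[7.0000 10.0000 16.0000 22.0000] v=[0.0000 0.0000 2.0000 0.0000]
Step 1: x=[6.8800 10.1200 16.4000 22.0000] v=[-0.6000 0.6000 2.0000 0.0000]
Step 2: x=[6.6496 10.3616 16.7728 22.0160] v=[-1.1520 1.2080 1.8640 0.0800]
Step 3: x=[6.3277 10.7112 17.0989 22.0623] v=[-1.6096 1.7478 1.6304 0.2314]
Step 4: x=[5.9411 11.1409 17.3680 22.1500] v=[-1.9329 2.1486 1.3455 0.4387]
Step 5: x=[5.5225 11.6117 17.5793 22.2865] v=[-2.0929 2.3541 1.0565 0.6823]
Step 6: x=[5.1075 12.0777 17.7402 22.4747] v=[-2.0751 2.3298 0.8044 0.9409]
Step 7: x=[4.7313 12.4914 17.8640 22.7135] v=[-1.8811 2.0683 0.6188 1.1940]

Answer: 4.7313 12.4914 17.8640 22.7135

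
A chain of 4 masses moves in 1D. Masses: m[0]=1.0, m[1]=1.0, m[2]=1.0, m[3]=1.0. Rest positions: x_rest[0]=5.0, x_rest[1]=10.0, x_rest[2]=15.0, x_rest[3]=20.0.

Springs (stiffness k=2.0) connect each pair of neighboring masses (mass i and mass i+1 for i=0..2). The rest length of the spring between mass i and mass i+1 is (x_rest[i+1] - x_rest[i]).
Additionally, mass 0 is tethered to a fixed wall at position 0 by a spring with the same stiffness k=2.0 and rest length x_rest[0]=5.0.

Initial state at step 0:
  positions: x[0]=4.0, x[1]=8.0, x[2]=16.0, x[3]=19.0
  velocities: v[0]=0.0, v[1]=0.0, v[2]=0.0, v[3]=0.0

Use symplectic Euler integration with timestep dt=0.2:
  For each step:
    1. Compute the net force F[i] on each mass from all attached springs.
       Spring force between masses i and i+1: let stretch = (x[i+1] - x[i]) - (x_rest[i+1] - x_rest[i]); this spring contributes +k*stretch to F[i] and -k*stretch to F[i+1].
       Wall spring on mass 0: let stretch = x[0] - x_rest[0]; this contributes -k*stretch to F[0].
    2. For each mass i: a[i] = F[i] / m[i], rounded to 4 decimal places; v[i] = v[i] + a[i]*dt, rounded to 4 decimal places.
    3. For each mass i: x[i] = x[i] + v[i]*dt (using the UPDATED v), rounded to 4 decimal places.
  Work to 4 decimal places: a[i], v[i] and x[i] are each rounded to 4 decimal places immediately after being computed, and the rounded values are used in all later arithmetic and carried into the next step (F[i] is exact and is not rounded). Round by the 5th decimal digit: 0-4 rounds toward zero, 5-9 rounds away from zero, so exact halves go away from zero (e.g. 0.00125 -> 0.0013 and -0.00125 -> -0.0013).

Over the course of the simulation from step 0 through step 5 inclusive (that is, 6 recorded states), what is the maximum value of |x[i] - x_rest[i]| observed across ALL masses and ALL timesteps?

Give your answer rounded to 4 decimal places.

Step 0: x=[4.0000 8.0000 16.0000 19.0000] v=[0.0000 0.0000 0.0000 0.0000]
Step 1: x=[4.0000 8.3200 15.6000 19.1600] v=[0.0000 1.6000 -2.0000 0.8000]
Step 2: x=[4.0256 8.8768 14.9024 19.4352] v=[0.1280 2.7840 -3.4880 1.3760]
Step 3: x=[4.1172 9.5276 14.0854 19.7478] v=[0.4582 3.2538 -4.0851 1.5629]
Step 4: x=[4.3123 10.1102 13.3567 20.0074] v=[0.9755 2.9128 -3.6433 1.2979]
Step 5: x=[4.6262 10.4886 12.9004 20.1349] v=[1.5697 1.8922 -2.2816 0.6376]
Max displacement = 2.0996

Answer: 2.0996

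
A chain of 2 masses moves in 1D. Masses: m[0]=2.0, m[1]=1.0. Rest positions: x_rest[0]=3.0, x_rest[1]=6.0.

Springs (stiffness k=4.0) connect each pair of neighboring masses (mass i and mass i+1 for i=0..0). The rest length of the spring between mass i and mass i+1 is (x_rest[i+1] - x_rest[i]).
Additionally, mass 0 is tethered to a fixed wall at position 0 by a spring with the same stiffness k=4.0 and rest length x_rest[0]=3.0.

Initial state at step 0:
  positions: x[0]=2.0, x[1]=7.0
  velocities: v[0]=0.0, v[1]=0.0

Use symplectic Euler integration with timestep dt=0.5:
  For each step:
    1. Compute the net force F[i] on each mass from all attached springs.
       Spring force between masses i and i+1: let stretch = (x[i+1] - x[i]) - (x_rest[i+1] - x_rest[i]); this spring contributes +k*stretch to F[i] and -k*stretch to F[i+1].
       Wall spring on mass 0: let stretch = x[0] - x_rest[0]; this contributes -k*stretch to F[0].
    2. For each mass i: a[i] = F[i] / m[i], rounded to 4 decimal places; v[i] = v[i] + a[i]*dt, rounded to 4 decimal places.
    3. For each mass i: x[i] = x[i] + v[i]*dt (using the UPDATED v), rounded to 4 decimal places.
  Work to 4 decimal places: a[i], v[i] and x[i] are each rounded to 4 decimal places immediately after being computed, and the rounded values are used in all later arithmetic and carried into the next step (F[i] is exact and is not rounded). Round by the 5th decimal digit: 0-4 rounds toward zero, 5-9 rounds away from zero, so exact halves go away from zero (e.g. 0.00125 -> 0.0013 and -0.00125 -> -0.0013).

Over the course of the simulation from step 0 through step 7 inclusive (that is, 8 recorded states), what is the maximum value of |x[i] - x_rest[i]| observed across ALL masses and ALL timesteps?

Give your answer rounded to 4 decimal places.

Answer: 1.7500

Derivation:
Step 0: x=[2.0000 7.0000] v=[0.0000 0.0000]
Step 1: x=[3.5000 5.0000] v=[3.0000 -4.0000]
Step 2: x=[4.0000 4.5000] v=[1.0000 -1.0000]
Step 3: x=[2.7500 6.5000] v=[-2.5000 4.0000]
Step 4: x=[2.0000 7.7500] v=[-1.5000 2.5000]
Step 5: x=[3.1250 6.2500] v=[2.2500 -3.0000]
Step 6: x=[4.2500 4.6250] v=[2.2500 -3.2500]
Step 7: x=[3.4375 5.6250] v=[-1.6250 2.0000]
Max displacement = 1.7500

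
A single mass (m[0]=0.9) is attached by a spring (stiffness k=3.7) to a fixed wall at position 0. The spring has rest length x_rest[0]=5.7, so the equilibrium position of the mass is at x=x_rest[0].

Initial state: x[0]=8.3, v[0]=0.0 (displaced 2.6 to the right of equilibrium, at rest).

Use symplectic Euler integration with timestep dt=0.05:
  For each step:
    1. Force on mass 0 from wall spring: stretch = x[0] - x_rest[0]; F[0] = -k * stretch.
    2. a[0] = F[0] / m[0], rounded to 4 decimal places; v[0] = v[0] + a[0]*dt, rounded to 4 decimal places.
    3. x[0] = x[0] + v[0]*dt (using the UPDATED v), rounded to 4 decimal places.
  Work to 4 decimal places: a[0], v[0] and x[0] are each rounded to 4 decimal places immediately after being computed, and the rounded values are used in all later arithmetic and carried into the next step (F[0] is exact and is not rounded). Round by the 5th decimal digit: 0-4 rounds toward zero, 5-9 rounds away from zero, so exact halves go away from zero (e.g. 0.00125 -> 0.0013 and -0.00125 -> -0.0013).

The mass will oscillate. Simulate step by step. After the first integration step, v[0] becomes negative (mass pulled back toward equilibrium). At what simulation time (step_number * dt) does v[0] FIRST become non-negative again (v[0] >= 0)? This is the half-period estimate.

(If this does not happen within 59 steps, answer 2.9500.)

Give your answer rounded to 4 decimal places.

Answer: 1.5500

Derivation:
Step 0: x=[8.3000] v=[0.0000]
Step 1: x=[8.2733] v=[-0.5344]
Step 2: x=[8.2201] v=[-1.0634]
Step 3: x=[8.1410] v=[-1.5814]
Step 4: x=[8.0368] v=[-2.0832]
Step 5: x=[7.9086] v=[-2.5635]
Step 6: x=[7.7577] v=[-3.0175]
Step 7: x=[7.5857] v=[-3.4405]
Step 8: x=[7.3943] v=[-3.8281]
Step 9: x=[7.1855] v=[-4.1764]
Step 10: x=[6.9614] v=[-4.4818]
Step 11: x=[6.7243] v=[-4.7411]
Step 12: x=[6.4767] v=[-4.9517]
Step 13: x=[6.2211] v=[-5.1114]
Step 14: x=[5.9602] v=[-5.2185]
Step 15: x=[5.6966] v=[-5.2720]
Step 16: x=[5.4330] v=[-5.2713]
Step 17: x=[5.1722] v=[-5.2164]
Step 18: x=[4.9168] v=[-5.1079]
Step 19: x=[4.6695] v=[-4.9469]
Step 20: x=[4.4327] v=[-4.7351]
Step 21: x=[4.2090] v=[-4.4746]
Step 22: x=[4.0006] v=[-4.1681]
Step 23: x=[3.8097] v=[-3.8188]
Step 24: x=[3.6382] v=[-3.4302]
Step 25: x=[3.4879] v=[-3.0064]
Step 26: x=[3.3603] v=[-2.5517]
Step 27: x=[3.2568] v=[-2.0708]
Step 28: x=[3.1784] v=[-1.5686]
Step 29: x=[3.1259] v=[-1.0503]
Step 30: x=[3.0998] v=[-0.5212]
Step 31: x=[3.1005] v=[0.0133]
First v>=0 after going negative at step 31, time=1.5500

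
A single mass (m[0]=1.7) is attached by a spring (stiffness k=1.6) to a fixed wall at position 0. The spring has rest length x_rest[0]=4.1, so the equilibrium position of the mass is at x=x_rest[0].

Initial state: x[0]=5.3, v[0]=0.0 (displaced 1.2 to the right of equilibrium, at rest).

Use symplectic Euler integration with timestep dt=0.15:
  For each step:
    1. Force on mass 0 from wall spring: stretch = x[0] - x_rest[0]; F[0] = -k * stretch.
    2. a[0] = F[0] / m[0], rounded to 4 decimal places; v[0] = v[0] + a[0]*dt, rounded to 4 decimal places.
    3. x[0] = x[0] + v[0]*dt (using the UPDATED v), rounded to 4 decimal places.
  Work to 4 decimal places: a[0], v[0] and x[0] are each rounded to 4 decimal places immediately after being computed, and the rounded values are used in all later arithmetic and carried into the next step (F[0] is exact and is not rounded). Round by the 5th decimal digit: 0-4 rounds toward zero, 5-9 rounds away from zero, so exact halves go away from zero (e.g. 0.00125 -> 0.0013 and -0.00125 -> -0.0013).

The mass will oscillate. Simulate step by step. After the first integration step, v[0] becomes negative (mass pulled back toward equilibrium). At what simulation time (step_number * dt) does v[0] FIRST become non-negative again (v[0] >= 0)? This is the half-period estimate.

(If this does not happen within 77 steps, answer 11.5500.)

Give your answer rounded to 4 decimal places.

Step 0: x=[5.3000] v=[0.0000]
Step 1: x=[5.2746] v=[-0.1694]
Step 2: x=[5.2243] v=[-0.3352]
Step 3: x=[5.1502] v=[-0.4939]
Step 4: x=[5.0539] v=[-0.6422]
Step 5: x=[4.9374] v=[-0.7769]
Step 6: x=[4.8031] v=[-0.8951]
Step 7: x=[4.6539] v=[-0.9944]
Step 8: x=[4.4930] v=[-1.0726]
Step 9: x=[4.3238] v=[-1.1281]
Step 10: x=[4.1498] v=[-1.1597]
Step 11: x=[3.9748] v=[-1.1667]
Step 12: x=[3.8025] v=[-1.1490]
Step 13: x=[3.6365] v=[-1.1070]
Step 14: x=[3.4803] v=[-1.0416]
Step 15: x=[3.3372] v=[-0.9541]
Step 16: x=[3.2102] v=[-0.8464]
Step 17: x=[3.1021] v=[-0.7208]
Step 18: x=[3.0151] v=[-0.5799]
Step 19: x=[2.9511] v=[-0.4267]
Step 20: x=[2.9114] v=[-0.2645]
Step 21: x=[2.8969] v=[-0.0967]
Step 22: x=[2.9079] v=[0.0731]
First v>=0 after going negative at step 22, time=3.3000

Answer: 3.3000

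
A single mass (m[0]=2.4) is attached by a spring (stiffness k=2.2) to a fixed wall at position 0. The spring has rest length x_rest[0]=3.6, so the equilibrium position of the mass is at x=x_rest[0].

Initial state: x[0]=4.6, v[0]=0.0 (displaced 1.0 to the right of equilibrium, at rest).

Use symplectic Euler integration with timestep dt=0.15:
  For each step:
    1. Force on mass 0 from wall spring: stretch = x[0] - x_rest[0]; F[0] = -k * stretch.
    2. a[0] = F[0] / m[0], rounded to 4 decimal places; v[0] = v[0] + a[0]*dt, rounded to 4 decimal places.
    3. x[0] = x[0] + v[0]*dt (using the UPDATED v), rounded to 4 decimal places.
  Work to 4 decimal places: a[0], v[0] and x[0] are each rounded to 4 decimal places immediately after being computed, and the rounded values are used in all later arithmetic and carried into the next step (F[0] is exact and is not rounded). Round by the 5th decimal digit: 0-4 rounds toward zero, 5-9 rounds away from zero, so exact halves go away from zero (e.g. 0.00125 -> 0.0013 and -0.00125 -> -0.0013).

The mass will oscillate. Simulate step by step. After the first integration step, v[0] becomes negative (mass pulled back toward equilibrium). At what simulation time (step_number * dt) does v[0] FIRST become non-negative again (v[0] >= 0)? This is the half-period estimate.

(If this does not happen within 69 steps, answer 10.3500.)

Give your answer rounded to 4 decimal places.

Step 0: x=[4.6000] v=[0.0000]
Step 1: x=[4.5794] v=[-0.1375]
Step 2: x=[4.5386] v=[-0.2722]
Step 3: x=[4.4784] v=[-0.4013]
Step 4: x=[4.4001] v=[-0.5221]
Step 5: x=[4.3053] v=[-0.6321]
Step 6: x=[4.1959] v=[-0.7291]
Step 7: x=[4.0743] v=[-0.8110]
Step 8: x=[3.9429] v=[-0.8762]
Step 9: x=[3.8044] v=[-0.9233]
Step 10: x=[3.6617] v=[-0.9514]
Step 11: x=[3.5177] v=[-0.9599]
Step 12: x=[3.3754] v=[-0.9486]
Step 13: x=[3.2377] v=[-0.9177]
Step 14: x=[3.1075] v=[-0.8679]
Step 15: x=[2.9875] v=[-0.8002]
Step 16: x=[2.8801] v=[-0.7160]
Step 17: x=[2.7876] v=[-0.6170]
Step 18: x=[2.7118] v=[-0.5053]
Step 19: x=[2.6543] v=[-0.3832]
Step 20: x=[2.6163] v=[-0.2532]
Step 21: x=[2.5986] v=[-0.1179]
Step 22: x=[2.6016] v=[0.0198]
First v>=0 after going negative at step 22, time=3.3000

Answer: 3.3000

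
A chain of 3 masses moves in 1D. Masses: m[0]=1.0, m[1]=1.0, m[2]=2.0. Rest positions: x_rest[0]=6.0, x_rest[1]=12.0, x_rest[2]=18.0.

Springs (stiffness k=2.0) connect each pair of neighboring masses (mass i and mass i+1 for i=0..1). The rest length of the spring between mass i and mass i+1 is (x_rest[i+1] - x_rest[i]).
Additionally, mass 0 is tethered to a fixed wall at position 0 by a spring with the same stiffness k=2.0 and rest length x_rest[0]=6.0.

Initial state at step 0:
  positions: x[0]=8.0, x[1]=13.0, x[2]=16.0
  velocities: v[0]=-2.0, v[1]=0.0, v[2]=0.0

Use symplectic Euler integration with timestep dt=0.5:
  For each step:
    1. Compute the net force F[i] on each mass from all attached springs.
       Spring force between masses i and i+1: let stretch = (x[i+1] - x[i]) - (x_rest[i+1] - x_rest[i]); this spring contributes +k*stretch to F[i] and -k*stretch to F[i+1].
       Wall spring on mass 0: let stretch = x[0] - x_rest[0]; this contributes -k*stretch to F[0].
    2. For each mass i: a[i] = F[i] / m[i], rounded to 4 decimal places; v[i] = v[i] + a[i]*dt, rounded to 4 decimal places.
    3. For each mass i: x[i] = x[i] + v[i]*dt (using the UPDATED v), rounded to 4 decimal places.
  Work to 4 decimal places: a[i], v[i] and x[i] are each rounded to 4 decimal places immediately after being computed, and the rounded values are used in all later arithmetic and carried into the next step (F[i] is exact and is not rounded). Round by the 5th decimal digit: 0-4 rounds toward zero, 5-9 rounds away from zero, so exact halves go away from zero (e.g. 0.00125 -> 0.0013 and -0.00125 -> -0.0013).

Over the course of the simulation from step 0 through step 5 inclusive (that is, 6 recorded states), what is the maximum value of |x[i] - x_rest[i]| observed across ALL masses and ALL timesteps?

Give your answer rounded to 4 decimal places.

Step 0: x=[8.0000 13.0000 16.0000] v=[-2.0000 0.0000 0.0000]
Step 1: x=[5.5000 12.0000 16.7500] v=[-5.0000 -2.0000 1.5000]
Step 2: x=[3.5000 10.1250 17.8125] v=[-4.0000 -3.7500 2.1250]
Step 3: x=[3.0625 8.7813 18.4532] v=[-0.8750 -2.6875 1.2813]
Step 4: x=[3.9532 9.4141 18.1759] v=[1.7813 1.2656 -0.5547]
Step 5: x=[5.5977 11.6974 17.2081] v=[3.2890 4.5665 -1.9356]
Max displacement = 3.2187

Answer: 3.2187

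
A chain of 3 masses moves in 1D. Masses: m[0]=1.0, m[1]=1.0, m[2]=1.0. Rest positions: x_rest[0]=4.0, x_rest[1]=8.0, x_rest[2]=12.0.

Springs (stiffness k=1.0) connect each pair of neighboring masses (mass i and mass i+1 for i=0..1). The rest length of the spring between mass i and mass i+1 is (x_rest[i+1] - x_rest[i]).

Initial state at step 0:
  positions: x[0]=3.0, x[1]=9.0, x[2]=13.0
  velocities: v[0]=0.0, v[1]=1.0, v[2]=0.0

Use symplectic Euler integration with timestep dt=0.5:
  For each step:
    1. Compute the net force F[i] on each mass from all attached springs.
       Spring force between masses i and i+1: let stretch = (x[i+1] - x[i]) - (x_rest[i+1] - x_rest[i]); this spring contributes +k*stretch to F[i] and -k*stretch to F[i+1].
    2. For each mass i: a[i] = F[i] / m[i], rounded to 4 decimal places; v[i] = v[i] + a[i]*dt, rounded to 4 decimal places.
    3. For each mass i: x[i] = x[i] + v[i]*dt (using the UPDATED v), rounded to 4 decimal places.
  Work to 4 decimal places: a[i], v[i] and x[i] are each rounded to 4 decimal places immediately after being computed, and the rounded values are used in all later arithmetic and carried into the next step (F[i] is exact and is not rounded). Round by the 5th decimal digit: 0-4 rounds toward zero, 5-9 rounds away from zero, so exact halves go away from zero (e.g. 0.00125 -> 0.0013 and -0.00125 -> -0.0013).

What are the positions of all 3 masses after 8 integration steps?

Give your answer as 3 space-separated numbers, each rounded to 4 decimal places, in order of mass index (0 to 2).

Answer: 5.8319 10.1730 12.9957

Derivation:
Step 0: x=[3.0000 9.0000 13.0000] v=[0.0000 1.0000 0.0000]
Step 1: x=[3.5000 9.0000 13.0000] v=[1.0000 0.0000 0.0000]
Step 2: x=[4.3750 8.6250 13.0000] v=[1.7500 -0.7500 0.0000]
Step 3: x=[5.3125 8.2813 12.9063] v=[1.8750 -0.6875 -0.1875]
Step 4: x=[5.9922 8.3516 12.6563] v=[1.3594 0.1406 -0.5000]
Step 5: x=[6.2618 8.9083 12.3301] v=[0.5391 1.1133 -0.6524]
Step 6: x=[6.1930 9.6588 12.1485] v=[-0.1377 1.5010 -0.3633]
Step 7: x=[5.9906 10.1653 12.3445] v=[-0.4048 1.0130 0.3919]
Step 8: x=[5.8319 10.1730 12.9957] v=[-0.3175 0.0153 1.3023]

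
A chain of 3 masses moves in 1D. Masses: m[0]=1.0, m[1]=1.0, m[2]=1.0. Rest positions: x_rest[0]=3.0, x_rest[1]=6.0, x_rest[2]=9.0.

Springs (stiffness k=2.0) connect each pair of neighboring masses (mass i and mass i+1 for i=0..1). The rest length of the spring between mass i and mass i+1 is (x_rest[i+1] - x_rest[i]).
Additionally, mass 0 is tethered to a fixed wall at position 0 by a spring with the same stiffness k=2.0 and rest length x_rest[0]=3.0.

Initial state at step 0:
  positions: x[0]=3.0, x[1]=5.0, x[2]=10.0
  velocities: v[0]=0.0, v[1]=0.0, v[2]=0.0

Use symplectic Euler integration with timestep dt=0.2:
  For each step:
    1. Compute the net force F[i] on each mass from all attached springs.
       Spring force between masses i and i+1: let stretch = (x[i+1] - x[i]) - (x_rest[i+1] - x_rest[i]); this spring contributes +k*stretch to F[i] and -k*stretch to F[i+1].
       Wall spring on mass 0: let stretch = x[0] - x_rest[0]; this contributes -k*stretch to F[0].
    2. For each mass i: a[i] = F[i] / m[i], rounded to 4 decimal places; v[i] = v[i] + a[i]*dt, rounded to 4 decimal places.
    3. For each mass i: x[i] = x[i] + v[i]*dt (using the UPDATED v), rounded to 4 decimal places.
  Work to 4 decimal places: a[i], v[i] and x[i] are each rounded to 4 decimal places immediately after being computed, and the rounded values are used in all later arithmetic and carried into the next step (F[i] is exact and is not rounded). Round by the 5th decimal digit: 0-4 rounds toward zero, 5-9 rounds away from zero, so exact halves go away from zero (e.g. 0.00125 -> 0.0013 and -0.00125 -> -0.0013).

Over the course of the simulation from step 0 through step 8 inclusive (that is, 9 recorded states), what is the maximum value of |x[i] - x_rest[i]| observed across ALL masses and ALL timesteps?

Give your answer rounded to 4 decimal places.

Answer: 1.0582

Derivation:
Step 0: x=[3.0000 5.0000 10.0000] v=[0.0000 0.0000 0.0000]
Step 1: x=[2.9200 5.2400 9.8400] v=[-0.4000 1.2000 -0.8000]
Step 2: x=[2.7920 5.6624 9.5520] v=[-0.6400 2.1120 -1.4400]
Step 3: x=[2.6703 6.1663 9.1928] v=[-0.6086 2.5197 -1.7958]
Step 4: x=[2.6146 6.6327 8.8315] v=[-0.2783 2.3319 -1.8064]
Step 5: x=[2.6712 6.9535 8.5343] v=[0.2831 1.6042 -1.4859]
Step 6: x=[2.8567 7.0582 8.3507] v=[0.9275 0.5236 -0.9182]
Step 7: x=[3.1498 6.9302 8.3037] v=[1.4654 -0.6400 -0.2352]
Step 8: x=[3.4933 6.6096 8.3868] v=[1.7176 -1.6028 0.4154]
Max displacement = 1.0582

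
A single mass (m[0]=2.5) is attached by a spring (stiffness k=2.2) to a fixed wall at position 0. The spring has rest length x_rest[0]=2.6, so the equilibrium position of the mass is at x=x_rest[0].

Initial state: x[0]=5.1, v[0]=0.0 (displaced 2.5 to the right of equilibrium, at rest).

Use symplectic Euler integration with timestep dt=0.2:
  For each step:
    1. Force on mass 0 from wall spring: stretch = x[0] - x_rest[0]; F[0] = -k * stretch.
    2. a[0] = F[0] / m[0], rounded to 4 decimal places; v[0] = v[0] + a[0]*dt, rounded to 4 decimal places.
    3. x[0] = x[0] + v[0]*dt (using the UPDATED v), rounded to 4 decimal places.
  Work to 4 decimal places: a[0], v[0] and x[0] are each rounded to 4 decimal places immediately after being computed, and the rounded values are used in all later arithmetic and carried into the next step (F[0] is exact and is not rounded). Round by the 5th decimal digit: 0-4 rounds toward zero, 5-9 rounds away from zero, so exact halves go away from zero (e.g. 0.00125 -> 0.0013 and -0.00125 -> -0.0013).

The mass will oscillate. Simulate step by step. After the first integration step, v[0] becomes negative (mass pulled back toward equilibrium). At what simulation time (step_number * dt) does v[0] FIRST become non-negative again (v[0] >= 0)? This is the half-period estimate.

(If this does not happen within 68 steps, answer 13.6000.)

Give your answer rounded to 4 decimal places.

Step 0: x=[5.1000] v=[0.0000]
Step 1: x=[5.0120] v=[-0.4400]
Step 2: x=[4.8391] v=[-0.8645]
Step 3: x=[4.5874] v=[-1.2586]
Step 4: x=[4.2657] v=[-1.6084]
Step 5: x=[3.8854] v=[-1.9016]
Step 6: x=[3.4598] v=[-2.1278]
Step 7: x=[3.0040] v=[-2.2791]
Step 8: x=[2.5340] v=[-2.3502]
Step 9: x=[2.0663] v=[-2.3386]
Step 10: x=[1.6174] v=[-2.2447]
Step 11: x=[1.2030] v=[-2.0718]
Step 12: x=[0.8378] v=[-1.8259]
Step 13: x=[0.5346] v=[-1.5158]
Step 14: x=[0.3041] v=[-1.1523]
Step 15: x=[0.1545] v=[-0.7482]
Step 16: x=[0.0909] v=[-0.3178]
Step 17: x=[0.1157] v=[0.1238]
First v>=0 after going negative at step 17, time=3.4000

Answer: 3.4000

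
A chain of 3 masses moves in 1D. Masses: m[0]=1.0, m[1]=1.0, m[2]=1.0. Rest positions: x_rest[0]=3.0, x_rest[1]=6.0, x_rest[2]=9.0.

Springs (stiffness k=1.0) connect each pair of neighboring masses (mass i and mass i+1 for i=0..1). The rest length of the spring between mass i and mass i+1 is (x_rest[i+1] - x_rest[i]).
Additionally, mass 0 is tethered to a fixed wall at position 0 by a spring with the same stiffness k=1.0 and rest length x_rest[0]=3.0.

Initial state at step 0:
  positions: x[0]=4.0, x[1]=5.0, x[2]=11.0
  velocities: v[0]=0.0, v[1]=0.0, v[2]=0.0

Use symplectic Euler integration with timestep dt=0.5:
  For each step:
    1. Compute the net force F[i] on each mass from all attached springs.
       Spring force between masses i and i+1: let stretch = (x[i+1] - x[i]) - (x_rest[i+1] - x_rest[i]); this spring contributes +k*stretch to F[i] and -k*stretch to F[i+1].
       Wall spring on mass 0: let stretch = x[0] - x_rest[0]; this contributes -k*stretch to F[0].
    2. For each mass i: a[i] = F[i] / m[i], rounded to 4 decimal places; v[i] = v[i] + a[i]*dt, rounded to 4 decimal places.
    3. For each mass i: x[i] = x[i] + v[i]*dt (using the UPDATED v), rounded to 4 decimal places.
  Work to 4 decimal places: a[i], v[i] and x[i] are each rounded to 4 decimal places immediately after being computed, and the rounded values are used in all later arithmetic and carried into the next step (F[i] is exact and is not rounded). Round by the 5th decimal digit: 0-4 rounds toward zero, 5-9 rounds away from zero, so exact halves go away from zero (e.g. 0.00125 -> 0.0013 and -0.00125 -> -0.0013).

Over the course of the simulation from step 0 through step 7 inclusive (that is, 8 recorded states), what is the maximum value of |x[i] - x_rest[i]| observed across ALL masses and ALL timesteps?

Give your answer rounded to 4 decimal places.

Step 0: x=[4.0000 5.0000 11.0000] v=[0.0000 0.0000 0.0000]
Step 1: x=[3.2500 6.2500 10.2500] v=[-1.5000 2.5000 -1.5000]
Step 2: x=[2.4375 7.7500 9.2500] v=[-1.6250 3.0000 -2.0000]
Step 3: x=[2.3438 8.2969 8.6250] v=[-0.1875 1.0938 -1.2500]
Step 4: x=[3.1524 7.4376 8.6680] v=[1.6172 -1.7187 0.0860]
Step 5: x=[4.2442 5.8146 9.1534] v=[2.1836 -3.2461 0.9708]
Step 6: x=[4.6676 4.6337 9.5541] v=[0.8467 -2.3619 0.8014]
Step 7: x=[3.9156 4.6914 9.4747] v=[-1.5041 0.1153 -0.1588]
Max displacement = 2.2969

Answer: 2.2969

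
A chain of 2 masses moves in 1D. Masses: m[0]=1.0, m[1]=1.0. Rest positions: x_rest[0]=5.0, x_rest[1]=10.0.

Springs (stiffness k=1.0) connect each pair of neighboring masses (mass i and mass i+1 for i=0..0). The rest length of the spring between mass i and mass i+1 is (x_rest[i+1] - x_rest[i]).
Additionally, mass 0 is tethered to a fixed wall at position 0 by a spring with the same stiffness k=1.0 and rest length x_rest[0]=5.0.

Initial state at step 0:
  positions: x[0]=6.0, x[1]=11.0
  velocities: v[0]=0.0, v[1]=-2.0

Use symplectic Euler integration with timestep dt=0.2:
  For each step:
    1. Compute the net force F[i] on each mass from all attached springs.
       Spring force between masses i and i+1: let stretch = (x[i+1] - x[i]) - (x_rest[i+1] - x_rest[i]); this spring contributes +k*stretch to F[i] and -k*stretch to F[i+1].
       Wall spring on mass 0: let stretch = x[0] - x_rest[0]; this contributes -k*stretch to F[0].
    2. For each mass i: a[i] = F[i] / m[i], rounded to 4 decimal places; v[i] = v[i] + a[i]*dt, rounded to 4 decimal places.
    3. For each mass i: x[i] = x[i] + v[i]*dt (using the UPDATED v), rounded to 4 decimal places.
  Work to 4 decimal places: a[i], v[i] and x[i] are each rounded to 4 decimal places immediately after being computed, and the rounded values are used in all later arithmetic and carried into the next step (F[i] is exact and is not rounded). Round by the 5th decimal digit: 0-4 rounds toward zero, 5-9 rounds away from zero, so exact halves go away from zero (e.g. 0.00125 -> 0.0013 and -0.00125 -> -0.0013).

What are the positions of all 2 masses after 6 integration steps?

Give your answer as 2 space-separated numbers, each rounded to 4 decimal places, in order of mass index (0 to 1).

Step 0: x=[6.0000 11.0000] v=[0.0000 -2.0000]
Step 1: x=[5.9600 10.6000] v=[-0.2000 -2.0000]
Step 2: x=[5.8672 10.2144] v=[-0.4640 -1.9280]
Step 3: x=[5.7136 9.8549] v=[-0.7680 -1.7974]
Step 4: x=[5.4971 9.5298] v=[-1.0825 -1.6257]
Step 5: x=[5.2220 9.2434] v=[-1.3754 -1.4322]
Step 6: x=[4.8989 8.9961] v=[-1.6155 -1.2365]

Answer: 4.8989 8.9961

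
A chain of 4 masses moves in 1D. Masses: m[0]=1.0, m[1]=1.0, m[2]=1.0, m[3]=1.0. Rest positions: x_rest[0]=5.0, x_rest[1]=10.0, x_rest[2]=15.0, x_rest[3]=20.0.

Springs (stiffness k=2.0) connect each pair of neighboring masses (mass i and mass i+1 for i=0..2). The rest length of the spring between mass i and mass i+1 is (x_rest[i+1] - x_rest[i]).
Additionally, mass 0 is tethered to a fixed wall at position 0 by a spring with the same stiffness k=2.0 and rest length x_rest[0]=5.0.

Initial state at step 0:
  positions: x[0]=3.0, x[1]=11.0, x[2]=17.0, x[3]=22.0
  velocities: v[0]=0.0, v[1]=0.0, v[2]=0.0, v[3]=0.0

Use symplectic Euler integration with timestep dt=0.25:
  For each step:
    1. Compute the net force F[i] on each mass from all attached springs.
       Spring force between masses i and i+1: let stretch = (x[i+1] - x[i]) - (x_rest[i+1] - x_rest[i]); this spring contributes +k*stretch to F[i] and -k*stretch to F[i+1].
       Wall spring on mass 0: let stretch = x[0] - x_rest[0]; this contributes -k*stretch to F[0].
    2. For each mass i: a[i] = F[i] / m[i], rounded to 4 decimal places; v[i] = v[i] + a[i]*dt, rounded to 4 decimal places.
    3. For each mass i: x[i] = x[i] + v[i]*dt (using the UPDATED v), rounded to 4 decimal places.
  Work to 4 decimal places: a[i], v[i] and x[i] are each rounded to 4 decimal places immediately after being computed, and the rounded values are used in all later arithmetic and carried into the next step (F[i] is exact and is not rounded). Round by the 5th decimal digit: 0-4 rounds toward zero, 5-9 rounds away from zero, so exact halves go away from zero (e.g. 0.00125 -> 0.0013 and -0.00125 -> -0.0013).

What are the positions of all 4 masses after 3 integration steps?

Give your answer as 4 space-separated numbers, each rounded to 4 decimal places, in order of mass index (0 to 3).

Answer: 5.8750 10.0703 16.2637 21.9239

Derivation:
Step 0: x=[3.0000 11.0000 17.0000 22.0000] v=[0.0000 0.0000 0.0000 0.0000]
Step 1: x=[3.6250 10.7500 16.8750 22.0000] v=[2.5000 -1.0000 -0.5000 0.0000]
Step 2: x=[4.6875 10.3750 16.6250 21.9844] v=[4.2500 -1.5000 -1.0000 -0.0625]
Step 3: x=[5.8750 10.0703 16.2637 21.9239] v=[4.7500 -1.2188 -1.4453 -0.2422]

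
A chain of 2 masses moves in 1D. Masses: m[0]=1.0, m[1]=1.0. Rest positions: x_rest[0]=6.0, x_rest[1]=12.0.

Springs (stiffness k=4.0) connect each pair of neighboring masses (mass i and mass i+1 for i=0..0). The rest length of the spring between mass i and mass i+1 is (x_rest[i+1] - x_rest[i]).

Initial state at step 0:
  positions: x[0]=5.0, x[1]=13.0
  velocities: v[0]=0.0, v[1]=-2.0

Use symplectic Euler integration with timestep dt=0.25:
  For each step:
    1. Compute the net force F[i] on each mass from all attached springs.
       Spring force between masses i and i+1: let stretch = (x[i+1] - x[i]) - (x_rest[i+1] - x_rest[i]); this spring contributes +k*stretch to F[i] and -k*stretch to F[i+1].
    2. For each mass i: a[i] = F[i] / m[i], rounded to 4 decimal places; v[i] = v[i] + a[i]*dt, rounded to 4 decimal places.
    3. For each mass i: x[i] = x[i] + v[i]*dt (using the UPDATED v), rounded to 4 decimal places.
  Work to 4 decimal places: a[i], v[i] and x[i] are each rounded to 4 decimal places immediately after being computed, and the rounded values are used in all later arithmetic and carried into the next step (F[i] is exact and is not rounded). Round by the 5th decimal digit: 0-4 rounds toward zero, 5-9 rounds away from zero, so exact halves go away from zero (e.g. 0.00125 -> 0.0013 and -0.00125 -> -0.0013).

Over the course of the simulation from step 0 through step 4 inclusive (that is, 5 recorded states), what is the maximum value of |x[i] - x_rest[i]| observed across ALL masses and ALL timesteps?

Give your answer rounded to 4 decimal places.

Answer: 2.1562

Derivation:
Step 0: x=[5.0000 13.0000] v=[0.0000 -2.0000]
Step 1: x=[5.5000 12.0000] v=[2.0000 -4.0000]
Step 2: x=[6.1250 10.8750] v=[2.5000 -4.5000]
Step 3: x=[6.4375 10.0625] v=[1.2500 -3.2500]
Step 4: x=[6.1563 9.8438] v=[-1.1250 -0.8750]
Max displacement = 2.1562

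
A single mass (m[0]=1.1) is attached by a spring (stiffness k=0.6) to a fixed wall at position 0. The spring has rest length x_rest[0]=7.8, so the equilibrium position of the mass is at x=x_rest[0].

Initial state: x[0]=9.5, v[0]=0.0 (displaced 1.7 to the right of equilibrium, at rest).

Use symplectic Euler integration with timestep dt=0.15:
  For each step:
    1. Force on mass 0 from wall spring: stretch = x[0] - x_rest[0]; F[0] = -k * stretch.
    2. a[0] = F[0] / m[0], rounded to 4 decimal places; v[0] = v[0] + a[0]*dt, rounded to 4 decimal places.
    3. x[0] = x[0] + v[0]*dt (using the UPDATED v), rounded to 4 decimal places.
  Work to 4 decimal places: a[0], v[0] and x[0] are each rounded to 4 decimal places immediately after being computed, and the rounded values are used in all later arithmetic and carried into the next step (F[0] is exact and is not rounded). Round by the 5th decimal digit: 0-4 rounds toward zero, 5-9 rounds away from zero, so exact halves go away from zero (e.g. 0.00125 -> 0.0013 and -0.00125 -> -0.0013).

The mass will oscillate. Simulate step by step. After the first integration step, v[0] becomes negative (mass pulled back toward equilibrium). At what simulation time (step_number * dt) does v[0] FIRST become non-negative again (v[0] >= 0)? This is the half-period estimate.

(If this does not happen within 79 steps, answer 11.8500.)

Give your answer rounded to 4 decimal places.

Step 0: x=[9.5000] v=[0.0000]
Step 1: x=[9.4791] v=[-0.1391]
Step 2: x=[9.4376] v=[-0.2765]
Step 3: x=[9.3760] v=[-0.4105]
Step 4: x=[9.2951] v=[-0.5394]
Step 5: x=[9.1958] v=[-0.6617]
Step 6: x=[9.0794] v=[-0.7759]
Step 7: x=[8.9473] v=[-0.8806]
Step 8: x=[8.8011] v=[-0.9745]
Step 9: x=[8.6426] v=[-1.0564]
Step 10: x=[8.4738] v=[-1.1253]
Step 11: x=[8.2967] v=[-1.1804]
Step 12: x=[8.1136] v=[-1.2210]
Step 13: x=[7.9266] v=[-1.2467]
Step 14: x=[7.7380] v=[-1.2571]
Step 15: x=[7.5502] v=[-1.2520]
Step 16: x=[7.3655] v=[-1.2316]
Step 17: x=[7.1861] v=[-1.1961]
Step 18: x=[7.0142] v=[-1.1459]
Step 19: x=[6.8520] v=[-1.0816]
Step 20: x=[6.7014] v=[-1.0040]
Step 21: x=[6.5643] v=[-0.9141]
Step 22: x=[6.4424] v=[-0.8130]
Step 23: x=[6.3371] v=[-0.7019]
Step 24: x=[6.2498] v=[-0.5822]
Step 25: x=[6.1815] v=[-0.4554]
Step 26: x=[6.1331] v=[-0.3230]
Step 27: x=[6.1051] v=[-0.1866]
Step 28: x=[6.0979] v=[-0.0479]
Step 29: x=[6.1116] v=[0.0914]
First v>=0 after going negative at step 29, time=4.3500

Answer: 4.3500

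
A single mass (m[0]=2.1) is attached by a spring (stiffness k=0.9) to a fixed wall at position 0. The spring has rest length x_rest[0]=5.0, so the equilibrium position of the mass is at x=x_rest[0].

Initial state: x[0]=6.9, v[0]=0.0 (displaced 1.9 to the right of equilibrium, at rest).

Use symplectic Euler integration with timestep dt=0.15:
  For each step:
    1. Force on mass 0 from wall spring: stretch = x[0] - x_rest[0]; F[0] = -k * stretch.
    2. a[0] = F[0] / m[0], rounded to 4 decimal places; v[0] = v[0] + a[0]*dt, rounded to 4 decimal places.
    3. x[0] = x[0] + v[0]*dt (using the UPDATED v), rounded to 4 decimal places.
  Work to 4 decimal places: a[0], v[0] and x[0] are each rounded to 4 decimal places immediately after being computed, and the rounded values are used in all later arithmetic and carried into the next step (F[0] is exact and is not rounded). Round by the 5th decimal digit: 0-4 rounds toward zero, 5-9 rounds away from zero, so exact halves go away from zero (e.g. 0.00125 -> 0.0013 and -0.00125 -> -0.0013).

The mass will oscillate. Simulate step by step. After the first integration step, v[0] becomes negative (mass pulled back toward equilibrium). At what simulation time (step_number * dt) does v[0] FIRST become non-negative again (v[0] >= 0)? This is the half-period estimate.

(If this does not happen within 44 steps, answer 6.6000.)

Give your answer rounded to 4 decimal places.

Answer: 4.8000

Derivation:
Step 0: x=[6.9000] v=[0.0000]
Step 1: x=[6.8817] v=[-0.1221]
Step 2: x=[6.8452] v=[-0.2431]
Step 3: x=[6.7909] v=[-0.3617]
Step 4: x=[6.7194] v=[-0.4768]
Step 5: x=[6.6313] v=[-0.5873]
Step 6: x=[6.5275] v=[-0.6922]
Step 7: x=[6.4089] v=[-0.7904]
Step 8: x=[6.2768] v=[-0.8810]
Step 9: x=[6.1323] v=[-0.9631]
Step 10: x=[5.9769] v=[-1.0359]
Step 11: x=[5.8121] v=[-1.0987]
Step 12: x=[5.6395] v=[-1.1509]
Step 13: x=[5.4607] v=[-1.1920]
Step 14: x=[5.2775] v=[-1.2216]
Step 15: x=[5.0916] v=[-1.2394]
Step 16: x=[4.9048] v=[-1.2453]
Step 17: x=[4.7189] v=[-1.2392]
Step 18: x=[4.5357] v=[-1.2211]
Step 19: x=[4.3570] v=[-1.1913]
Step 20: x=[4.1845] v=[-1.1500]
Step 21: x=[4.0199] v=[-1.0976]
Step 22: x=[3.8647] v=[-1.0346]
Step 23: x=[3.7205] v=[-0.9616]
Step 24: x=[3.5886] v=[-0.8793]
Step 25: x=[3.4703] v=[-0.7886]
Step 26: x=[3.3668] v=[-0.6903]
Step 27: x=[3.2790] v=[-0.5853]
Step 28: x=[3.2078] v=[-0.4747]
Step 29: x=[3.1539] v=[-0.3595]
Step 30: x=[3.1178] v=[-0.2408]
Step 31: x=[3.0998] v=[-0.1198]
Step 32: x=[3.1002] v=[0.0024]
First v>=0 after going negative at step 32, time=4.8000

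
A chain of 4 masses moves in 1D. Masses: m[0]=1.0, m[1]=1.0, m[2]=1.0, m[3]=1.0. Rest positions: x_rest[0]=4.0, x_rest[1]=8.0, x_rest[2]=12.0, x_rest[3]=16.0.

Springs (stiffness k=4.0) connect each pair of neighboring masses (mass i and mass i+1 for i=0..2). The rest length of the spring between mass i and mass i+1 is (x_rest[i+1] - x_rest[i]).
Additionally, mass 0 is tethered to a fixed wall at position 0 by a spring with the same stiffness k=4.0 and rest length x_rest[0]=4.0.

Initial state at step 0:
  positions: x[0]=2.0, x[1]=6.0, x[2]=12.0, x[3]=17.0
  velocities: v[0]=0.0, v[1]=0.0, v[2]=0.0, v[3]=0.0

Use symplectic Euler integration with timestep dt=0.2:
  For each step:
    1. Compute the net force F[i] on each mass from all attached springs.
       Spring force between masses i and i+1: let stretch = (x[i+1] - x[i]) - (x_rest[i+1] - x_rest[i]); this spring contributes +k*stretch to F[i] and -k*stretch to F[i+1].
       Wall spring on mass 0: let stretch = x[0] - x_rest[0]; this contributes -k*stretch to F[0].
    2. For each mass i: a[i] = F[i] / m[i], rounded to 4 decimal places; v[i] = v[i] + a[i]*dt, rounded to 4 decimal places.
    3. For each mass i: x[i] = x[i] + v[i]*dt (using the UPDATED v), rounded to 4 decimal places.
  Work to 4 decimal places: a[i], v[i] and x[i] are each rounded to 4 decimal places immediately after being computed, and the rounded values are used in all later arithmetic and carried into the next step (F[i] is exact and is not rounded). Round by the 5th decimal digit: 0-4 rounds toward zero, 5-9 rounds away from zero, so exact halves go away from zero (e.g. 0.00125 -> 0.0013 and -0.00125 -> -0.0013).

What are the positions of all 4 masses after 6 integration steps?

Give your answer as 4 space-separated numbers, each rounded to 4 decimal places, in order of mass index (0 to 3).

Step 0: x=[2.0000 6.0000 12.0000 17.0000] v=[0.0000 0.0000 0.0000 0.0000]
Step 1: x=[2.3200 6.3200 11.8400 16.8400] v=[1.6000 1.6000 -0.8000 -0.8000]
Step 2: x=[2.9088 6.8832 11.5968 16.5200] v=[2.9440 2.8160 -1.2160 -1.6000]
Step 3: x=[3.6681 7.5647 11.3871 16.0523] v=[3.7965 3.4074 -1.0483 -2.3386]
Step 4: x=[4.4640 8.2343 11.3123 15.4781] v=[3.9793 3.3480 -0.3741 -2.8708]
Step 5: x=[5.1489 8.7931 11.4115 14.8774] v=[3.4243 2.7942 0.4961 -3.0034]
Step 6: x=[5.5930 9.1878 11.6463 14.3622] v=[2.2205 1.9736 1.1741 -2.5761]

Answer: 5.5930 9.1878 11.6463 14.3622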